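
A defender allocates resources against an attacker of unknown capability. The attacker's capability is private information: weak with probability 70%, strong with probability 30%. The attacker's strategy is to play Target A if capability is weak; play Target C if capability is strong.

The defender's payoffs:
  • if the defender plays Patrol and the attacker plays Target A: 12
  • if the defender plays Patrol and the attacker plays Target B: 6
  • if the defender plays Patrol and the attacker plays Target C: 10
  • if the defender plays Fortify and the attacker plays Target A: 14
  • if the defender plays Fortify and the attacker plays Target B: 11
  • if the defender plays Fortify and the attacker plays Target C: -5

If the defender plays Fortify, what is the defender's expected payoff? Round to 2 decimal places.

Take the expectation over the attacker's capability, weighting each type's action by its prior probability.
E[Fortify] = 0.7·14 + 0.3·(-5) = 9.8 + (-1.5) = 8.3

8.30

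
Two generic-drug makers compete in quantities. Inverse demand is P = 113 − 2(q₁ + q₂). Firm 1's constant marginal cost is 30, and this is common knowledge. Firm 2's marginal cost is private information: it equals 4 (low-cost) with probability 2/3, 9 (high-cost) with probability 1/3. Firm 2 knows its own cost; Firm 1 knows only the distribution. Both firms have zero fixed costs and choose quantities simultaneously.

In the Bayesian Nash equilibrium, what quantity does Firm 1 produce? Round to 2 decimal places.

Each type of Firm 2 best-responds to q₁; Firm 1 best-responds to the expected q₂ over Firm 2's types.
Firm 2 with cost c maximizes (113 − 2(q₁+q₂) − c)·q₂, giving q₂(c) = (113 − c − 2q₁)/4.
E[c₂] = 2/3·4 + 1/3·9 = 5.66667
Firm 1's FOC against E[q₂] yields q₁ = (113 − 2·30 + E[c₂])/6 = (113 − 60 + 5.66667)/6 = 9.77778.

9.78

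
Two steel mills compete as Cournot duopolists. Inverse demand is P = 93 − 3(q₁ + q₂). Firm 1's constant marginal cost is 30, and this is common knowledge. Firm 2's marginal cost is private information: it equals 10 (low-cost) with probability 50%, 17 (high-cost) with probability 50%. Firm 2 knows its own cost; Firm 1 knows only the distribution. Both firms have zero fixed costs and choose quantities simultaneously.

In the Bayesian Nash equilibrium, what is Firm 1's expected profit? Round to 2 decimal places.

80.08

Type-c best response for Firm 2: q₂(c) = (93 − c)/6 − q₁/2.
Firm 1 maximizes expected profit; its first-order condition is 93 − 6q₁ − 3E[q₂] − 30 = 0.
Substituting E[q₂] and solving: E[c₂] = 13.5, so q₁ = (93 − 2·30 + 13.5)/9 = 5.16667.
E[P] = 93 − 3·(q₁ + E[q₂]) = 45.5; Firm 1's expected profit = (E[P] − 30)·q₁ = (45.5 − 30)·5.16667 = 80.0833.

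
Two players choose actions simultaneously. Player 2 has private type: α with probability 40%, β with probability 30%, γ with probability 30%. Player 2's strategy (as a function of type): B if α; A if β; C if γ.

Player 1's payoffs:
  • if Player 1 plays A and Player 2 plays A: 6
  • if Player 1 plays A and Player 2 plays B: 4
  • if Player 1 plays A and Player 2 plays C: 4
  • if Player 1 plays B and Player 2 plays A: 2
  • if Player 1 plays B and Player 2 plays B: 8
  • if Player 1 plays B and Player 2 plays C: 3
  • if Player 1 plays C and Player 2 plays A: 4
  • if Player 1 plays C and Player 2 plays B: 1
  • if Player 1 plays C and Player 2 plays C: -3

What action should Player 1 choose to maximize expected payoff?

E[A] = 0.4·(4) + 0.3·(6) + 0.3·(4) = 4.6
E[B] = 0.4·(8) + 0.3·(2) + 0.3·(3) = 4.7
E[C] = 0.4·(1) + 0.3·(4) + 0.3·(-3) = 0.7
Best response: B (4.7 is the largest).

B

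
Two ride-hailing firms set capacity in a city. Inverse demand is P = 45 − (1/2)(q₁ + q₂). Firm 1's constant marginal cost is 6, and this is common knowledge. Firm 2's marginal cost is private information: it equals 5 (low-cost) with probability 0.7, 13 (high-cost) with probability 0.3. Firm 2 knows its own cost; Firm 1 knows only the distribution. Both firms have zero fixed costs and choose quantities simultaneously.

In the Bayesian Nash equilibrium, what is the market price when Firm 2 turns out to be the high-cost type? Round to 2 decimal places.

Type-c best response for Firm 2: q₂(c) = (45 − c) − q₁/2.
Firm 1 maximizes expected profit; its first-order condition is 45 − q₁ − (1/2)E[q₂] − 6 = 0.
Substituting E[q₂] and solving: E[c₂] = 7.4, so q₁ = (45 − 2·6 + 7.4)/(3/2) = 26.9333.
q₂(high-cost) = 18.5333, so P = 45 − (1/2)·(26.9333 + 18.5333) = 22.2667.

22.27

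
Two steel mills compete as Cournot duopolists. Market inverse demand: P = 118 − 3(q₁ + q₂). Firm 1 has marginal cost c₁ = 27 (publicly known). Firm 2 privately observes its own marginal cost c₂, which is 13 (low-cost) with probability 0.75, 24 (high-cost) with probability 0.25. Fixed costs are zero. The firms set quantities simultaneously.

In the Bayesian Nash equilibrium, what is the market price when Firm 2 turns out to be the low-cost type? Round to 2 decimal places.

52.21

Type-c best response for Firm 2: q₂(c) = (118 − c)/6 − q₁/2.
Firm 1 maximizes expected profit; its first-order condition is 118 − 6q₁ − 3E[q₂] − 27 = 0.
Substituting E[q₂] and solving: E[c₂] = 15.75, so q₁ = (118 − 2·27 + 15.75)/9 = 8.86111.
q₂(low-cost) = 13.0694, so P = 118 − 3·(8.86111 + 13.0694) = 52.2083.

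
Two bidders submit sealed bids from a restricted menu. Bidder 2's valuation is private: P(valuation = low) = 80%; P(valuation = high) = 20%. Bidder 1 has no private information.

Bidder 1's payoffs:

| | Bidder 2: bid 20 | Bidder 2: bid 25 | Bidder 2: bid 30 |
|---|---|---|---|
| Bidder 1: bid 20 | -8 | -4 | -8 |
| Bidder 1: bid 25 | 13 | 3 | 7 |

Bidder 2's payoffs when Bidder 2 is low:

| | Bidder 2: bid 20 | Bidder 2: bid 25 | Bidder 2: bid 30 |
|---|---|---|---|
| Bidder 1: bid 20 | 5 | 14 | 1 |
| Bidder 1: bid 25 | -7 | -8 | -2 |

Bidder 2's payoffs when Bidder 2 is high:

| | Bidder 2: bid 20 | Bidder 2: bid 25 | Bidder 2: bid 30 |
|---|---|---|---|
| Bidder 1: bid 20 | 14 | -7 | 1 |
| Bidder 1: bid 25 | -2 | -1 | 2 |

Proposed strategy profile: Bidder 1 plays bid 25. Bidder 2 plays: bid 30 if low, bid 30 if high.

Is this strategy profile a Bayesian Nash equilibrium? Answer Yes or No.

A profile is a BNE iff every type of every player is best-responding given beliefs about the other side.
Bidder 1 plays bid 25: E[bid 25] = 0.8·(7) + 0.2·(7) = 7; E[bid 20] = -8. Best-responding. ✓
Bidder 2 (valuation low), facing bid 25: bid 20 gives -7, bid 25 gives -8, bid 30 gives -2. Proposed bid 30 is best. ✓
Bidder 2 (valuation high), facing bid 25: bid 20 gives -2, bid 25 gives -1, bid 30 gives 2. Proposed bid 30 is best. ✓

Yes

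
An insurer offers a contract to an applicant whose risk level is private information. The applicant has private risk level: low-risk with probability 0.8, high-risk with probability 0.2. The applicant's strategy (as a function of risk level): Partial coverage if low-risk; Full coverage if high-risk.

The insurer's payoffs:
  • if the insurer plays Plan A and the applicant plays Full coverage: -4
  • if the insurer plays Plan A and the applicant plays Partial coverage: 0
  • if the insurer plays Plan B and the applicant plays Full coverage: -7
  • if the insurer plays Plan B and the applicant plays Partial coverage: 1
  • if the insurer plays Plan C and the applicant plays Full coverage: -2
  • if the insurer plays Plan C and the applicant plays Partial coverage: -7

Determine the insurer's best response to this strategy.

Plan B

Compute the insurer's expected payoff for each action, taking the expectation over the applicant's type.
E[Plan A] = 0.8·(0) + 0.2·(-4) = -0.8
E[Plan B] = 0.8·(1) + 0.2·(-7) = -0.6
E[Plan C] = 0.8·(-7) + 0.2·(-2) = -6
Best response: Plan B (-0.6 is the largest).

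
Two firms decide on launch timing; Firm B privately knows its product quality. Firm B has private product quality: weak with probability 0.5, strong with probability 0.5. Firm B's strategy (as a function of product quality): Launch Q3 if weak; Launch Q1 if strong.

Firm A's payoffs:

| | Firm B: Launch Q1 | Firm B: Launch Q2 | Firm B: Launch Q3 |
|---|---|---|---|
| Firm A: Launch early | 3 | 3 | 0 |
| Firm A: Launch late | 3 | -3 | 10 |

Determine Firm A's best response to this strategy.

Launch late

E[Launch early] = 0.5·(0) + 0.5·(3) = 1.5
E[Launch late] = 0.5·(10) + 0.5·(3) = 6.5
Best response: Launch late (6.5 is the largest).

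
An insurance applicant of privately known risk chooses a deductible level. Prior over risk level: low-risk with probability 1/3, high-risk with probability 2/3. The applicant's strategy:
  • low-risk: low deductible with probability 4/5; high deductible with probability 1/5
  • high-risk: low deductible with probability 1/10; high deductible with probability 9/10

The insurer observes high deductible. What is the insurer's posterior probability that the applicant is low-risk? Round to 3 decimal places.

P(high deductible) = (1/3)·(1/5) + (2/3)·(9/10) = 2/3
P(low-risk | high deductible) = ((1/3)·(1/5)) / (2/3) = (1/15) / (2/3) = 1/10

0.100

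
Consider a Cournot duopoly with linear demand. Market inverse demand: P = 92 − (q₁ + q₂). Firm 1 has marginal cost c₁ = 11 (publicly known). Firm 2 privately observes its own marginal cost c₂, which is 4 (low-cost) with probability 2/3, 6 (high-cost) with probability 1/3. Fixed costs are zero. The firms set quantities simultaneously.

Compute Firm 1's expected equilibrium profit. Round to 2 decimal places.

619.46

Each type of Firm 2 best-responds to q₁; Firm 1 best-responds to the expected q₂ over Firm 2's types.
Firm 2 with cost c maximizes (92 − (q₁+q₂) − c)·q₂, giving q₂(c) = (92 − c − q₁)/2.
E[c₂] = 2/3·4 + 1/3·6 = 4.66667
Firm 1's FOC against E[q₂] yields q₁ = (92 − 2·11 + E[c₂])/3 = (92 − 22 + 4.66667)/3 = 24.8889.
E[P] = 92 − (q₁ + E[q₂]) = 35.8889; Firm 1's expected profit = (E[P] − 11)·q₁ = (35.8889 − 11)·24.8889 = 619.457.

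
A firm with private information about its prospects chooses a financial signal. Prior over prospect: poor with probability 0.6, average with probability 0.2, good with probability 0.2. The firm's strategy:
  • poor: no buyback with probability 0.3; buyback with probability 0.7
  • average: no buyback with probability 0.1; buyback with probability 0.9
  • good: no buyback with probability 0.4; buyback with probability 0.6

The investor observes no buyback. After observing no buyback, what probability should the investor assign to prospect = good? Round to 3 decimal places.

Apply Bayes' rule using the sender's strategy as the likelihood.
P(no buyback) = 0.6·0.3 + 0.2·0.1 + 0.2·0.4 = 0.28
P(good | no buyback) = (0.2·0.4) / 0.28 = 0.08 / 0.28 = 0.285714

0.286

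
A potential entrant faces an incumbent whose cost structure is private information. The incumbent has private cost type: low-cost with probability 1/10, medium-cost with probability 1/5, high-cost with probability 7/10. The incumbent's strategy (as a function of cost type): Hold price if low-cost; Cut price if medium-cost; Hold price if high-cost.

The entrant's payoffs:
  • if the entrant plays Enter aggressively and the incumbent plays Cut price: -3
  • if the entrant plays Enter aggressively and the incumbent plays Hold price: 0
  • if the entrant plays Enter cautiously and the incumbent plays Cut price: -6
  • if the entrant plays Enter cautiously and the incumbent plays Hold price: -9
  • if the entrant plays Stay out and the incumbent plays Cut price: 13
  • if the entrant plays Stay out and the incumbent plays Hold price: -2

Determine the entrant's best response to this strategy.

Stay out

Compute the entrant's expected payoff for each action, taking the expectation over the incumbent's type.
E[Enter aggressively] = 1/10·(0) + 1/5·(-3) + 7/10·(0) = -3/5
E[Enter cautiously] = 1/10·(-9) + 1/5·(-6) + 7/10·(-9) = -42/5
E[Stay out] = 1/10·(-2) + 1/5·(13) + 7/10·(-2) = 1
Best response: Stay out (1 is the largest).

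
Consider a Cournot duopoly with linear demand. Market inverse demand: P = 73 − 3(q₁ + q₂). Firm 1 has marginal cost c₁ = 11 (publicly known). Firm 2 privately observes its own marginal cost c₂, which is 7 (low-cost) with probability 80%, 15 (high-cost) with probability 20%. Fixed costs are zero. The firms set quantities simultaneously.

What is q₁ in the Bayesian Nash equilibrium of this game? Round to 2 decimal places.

6.62

Each type of Firm 2 best-responds to q₁; Firm 1 best-responds to the expected q₂ over Firm 2's types.
Firm 2 with cost c maximizes (73 − 3(q₁+q₂) − c)·q₂, giving q₂(c) = (73 − c − 3q₁)/6.
E[c₂] = 0.8·7 + 0.2·15 = 8.6
Firm 1's FOC against E[q₂] yields q₁ = (73 − 2·11 + E[c₂])/9 = (73 − 22 + 8.6)/9 = 6.62222.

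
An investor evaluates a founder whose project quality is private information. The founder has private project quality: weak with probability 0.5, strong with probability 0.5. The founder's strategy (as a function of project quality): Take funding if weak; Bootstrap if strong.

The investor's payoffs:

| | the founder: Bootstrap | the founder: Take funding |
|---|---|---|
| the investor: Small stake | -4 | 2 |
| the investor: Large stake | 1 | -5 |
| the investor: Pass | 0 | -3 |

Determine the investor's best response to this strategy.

Compute the investor's expected payoff for each action, taking the expectation over the founder's type.
E[Small stake] = 0.5·(2) + 0.5·(-4) = -1
E[Large stake] = 0.5·(-5) + 0.5·(1) = -2
E[Pass] = 0.5·(-3) + 0.5·(0) = -1.5
Best response: Small stake (-1 is the largest).

Small stake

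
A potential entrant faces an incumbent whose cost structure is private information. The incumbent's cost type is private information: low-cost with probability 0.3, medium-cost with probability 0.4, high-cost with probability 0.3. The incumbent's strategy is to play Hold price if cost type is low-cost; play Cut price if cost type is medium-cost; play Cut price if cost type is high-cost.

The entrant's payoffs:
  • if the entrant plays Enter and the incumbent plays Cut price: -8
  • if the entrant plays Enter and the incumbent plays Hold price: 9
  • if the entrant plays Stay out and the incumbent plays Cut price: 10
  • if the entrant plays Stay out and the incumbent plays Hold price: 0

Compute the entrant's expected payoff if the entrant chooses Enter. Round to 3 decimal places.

Take the expectation over the incumbent's cost type, weighting each type's action by its prior probability.
E[Enter] = 0.3·9 + 0.4·(-8) + 0.3·(-8) = 2.7 + (-3.2) + (-2.4) = -2.9

-2.900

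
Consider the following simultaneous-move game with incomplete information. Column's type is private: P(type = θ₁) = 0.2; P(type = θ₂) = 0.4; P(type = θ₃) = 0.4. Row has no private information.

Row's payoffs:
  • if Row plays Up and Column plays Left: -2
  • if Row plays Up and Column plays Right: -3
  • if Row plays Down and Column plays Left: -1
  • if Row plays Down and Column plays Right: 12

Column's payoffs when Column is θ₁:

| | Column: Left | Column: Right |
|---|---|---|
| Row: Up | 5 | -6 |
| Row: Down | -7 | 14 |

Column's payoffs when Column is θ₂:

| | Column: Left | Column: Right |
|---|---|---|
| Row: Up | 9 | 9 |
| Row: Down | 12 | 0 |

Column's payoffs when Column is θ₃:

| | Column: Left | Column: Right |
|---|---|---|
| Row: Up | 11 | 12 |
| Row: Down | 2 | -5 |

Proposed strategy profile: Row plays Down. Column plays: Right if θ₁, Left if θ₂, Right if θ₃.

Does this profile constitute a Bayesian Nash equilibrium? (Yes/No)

No

Row plays Down: E[Down] = 0.2·(12) + 0.4·(-1) + 0.4·(12) = 6.8; E[Up] = -2.6. Best-responding. ✓
Column (type θ₁), facing Down: Left gives -7, Right gives 14. Proposed Right is best. ✓
Column (type θ₂), facing Down: Left gives 12, Right gives 0. Proposed Left is best. ✓
Column (type θ₃), facing Down: Left gives 2, Right gives -5. Proposed Right is not best — profitable deviation exists. ✗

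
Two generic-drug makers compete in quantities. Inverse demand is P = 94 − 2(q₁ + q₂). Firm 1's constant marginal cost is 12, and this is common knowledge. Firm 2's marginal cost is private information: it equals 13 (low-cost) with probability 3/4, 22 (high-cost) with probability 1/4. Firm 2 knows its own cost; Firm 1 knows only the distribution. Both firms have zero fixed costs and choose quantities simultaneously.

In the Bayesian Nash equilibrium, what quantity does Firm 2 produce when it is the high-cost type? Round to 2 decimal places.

Firm 2 with cost c maximizes (94 − 2(q₁+q₂) − c)·q₂, giving q₂(c) = (94 − c − 2q₁)/4.
E[c₂] = 3/4·13 + 1/4·22 = 15.25
Firm 1's FOC against E[q₂] yields q₁ = (94 − 2·12 + E[c₂])/6 = (94 − 24 + 15.25)/6 = 14.2083.
q₂(high-cost) = (94 − 22 − 2·14.2083)/4 = 10.8958.

10.90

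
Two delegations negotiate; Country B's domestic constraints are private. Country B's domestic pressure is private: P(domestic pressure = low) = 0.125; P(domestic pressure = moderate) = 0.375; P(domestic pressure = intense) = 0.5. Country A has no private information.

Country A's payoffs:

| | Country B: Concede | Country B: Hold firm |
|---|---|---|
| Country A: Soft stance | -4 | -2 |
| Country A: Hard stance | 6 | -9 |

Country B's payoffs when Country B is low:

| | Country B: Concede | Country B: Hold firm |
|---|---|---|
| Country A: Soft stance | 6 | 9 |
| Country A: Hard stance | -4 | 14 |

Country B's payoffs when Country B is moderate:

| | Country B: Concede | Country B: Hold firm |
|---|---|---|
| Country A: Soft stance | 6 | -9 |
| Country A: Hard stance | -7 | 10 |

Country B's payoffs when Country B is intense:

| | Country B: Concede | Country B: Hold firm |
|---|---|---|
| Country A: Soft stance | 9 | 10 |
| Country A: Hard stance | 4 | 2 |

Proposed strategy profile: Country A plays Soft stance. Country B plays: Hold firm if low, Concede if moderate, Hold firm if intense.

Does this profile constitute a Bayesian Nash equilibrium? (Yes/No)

Country A plays Soft stance: E[Soft stance] = 0.125·(-2) + 0.375·(-4) + 0.5·(-2) = -2.75; E[Hard stance] = -3.375. Best-responding. ✓
Country B (domestic pressure low), facing Soft stance: Concede gives 6, Hold firm gives 9. Proposed Hold firm is best. ✓
Country B (domestic pressure moderate), facing Soft stance: Concede gives 6, Hold firm gives -9. Proposed Concede is best. ✓
Country B (domestic pressure intense), facing Soft stance: Concede gives 9, Hold firm gives 10. Proposed Hold firm is best. ✓

Yes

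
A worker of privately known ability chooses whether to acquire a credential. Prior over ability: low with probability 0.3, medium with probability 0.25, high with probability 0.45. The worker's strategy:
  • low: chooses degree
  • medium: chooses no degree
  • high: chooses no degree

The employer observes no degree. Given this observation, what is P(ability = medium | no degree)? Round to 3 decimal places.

P(no degree) = 0.3·0 + 0.25·1 + 0.45·1 = 0.7
P(medium | no degree) = (0.25·1) / 0.7 = 0.25 / 0.7 = 0.357143

0.357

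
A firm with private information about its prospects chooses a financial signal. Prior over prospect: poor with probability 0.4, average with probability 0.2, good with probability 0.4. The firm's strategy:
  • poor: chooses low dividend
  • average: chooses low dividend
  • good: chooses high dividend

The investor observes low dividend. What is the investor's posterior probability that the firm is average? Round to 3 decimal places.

0.333

Apply Bayes' rule using the sender's strategy as the likelihood.
P(low dividend) = 0.4·1 + 0.2·1 + 0.4·0 = 0.6
P(average | low dividend) = (0.2·1) / 0.6 = 0.2 / 0.6 = 0.333333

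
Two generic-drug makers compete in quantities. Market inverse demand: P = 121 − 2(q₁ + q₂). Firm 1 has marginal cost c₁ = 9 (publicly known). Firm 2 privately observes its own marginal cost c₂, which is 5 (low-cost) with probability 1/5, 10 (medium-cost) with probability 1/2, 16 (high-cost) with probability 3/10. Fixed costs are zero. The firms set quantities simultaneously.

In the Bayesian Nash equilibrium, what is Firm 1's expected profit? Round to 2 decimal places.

719.47

Type-c best response for Firm 2: q₂(c) = (121 − c)/4 − q₁/2.
Firm 1 maximizes expected profit; its first-order condition is 121 − 4q₁ − 2E[q₂] − 9 = 0.
Substituting E[q₂] and solving: E[c₂] = 10.8, so q₁ = (121 − 2·9 + 10.8)/6 = 18.9667.
E[P] = 121 − 2·(q₁ + E[q₂]) = 46.9333; Firm 1's expected profit = (E[P] − 9)·q₁ = (46.9333 − 9)·18.9667 = 719.469.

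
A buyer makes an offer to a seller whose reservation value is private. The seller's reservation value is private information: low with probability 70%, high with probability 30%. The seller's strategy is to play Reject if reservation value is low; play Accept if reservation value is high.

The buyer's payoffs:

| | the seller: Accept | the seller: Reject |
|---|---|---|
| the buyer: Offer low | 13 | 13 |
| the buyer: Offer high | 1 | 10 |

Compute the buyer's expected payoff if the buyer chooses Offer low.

13

E[Offer low] = 0.7·13 + 0.3·13 = 9.1 + 3.9 = 13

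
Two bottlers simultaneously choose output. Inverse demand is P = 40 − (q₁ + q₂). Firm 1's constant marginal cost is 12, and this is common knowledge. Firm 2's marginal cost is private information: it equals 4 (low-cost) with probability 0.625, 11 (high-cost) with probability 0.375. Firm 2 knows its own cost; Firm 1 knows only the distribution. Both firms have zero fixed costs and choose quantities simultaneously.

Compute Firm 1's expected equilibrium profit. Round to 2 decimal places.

Type-c best response for Firm 2: q₂(c) = (40 − c)/2 − q₁/2.
Firm 1 maximizes expected profit; its first-order condition is 40 − 2q₁ − E[q₂] − 12 = 0.
Substituting E[q₂] and solving: E[c₂] = 6.625, so q₁ = (40 − 2·12 + 6.625)/3 = 7.54167.
E[P] = 40 − (q₁ + E[q₂]) = 19.5417; Firm 1's expected profit = (E[P] − 12)·q₁ = (19.5417 − 12)·7.54167 = 56.8767.

56.88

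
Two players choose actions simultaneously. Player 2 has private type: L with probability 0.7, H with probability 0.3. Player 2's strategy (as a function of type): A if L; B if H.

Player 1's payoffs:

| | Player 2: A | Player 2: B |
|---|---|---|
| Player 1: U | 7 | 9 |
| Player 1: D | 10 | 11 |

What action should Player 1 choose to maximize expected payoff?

D

E[U] = 0.7·(7) + 0.3·(9) = 7.6
E[D] = 0.7·(10) + 0.3·(11) = 10.3
Best response: D (10.3 is the largest).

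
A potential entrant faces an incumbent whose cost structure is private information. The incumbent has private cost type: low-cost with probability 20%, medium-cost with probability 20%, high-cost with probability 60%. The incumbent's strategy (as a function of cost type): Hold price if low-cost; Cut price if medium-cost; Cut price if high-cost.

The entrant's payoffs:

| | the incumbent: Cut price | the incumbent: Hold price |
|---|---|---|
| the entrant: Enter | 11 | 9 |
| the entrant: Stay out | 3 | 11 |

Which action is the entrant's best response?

E[Enter] = 0.2·(9) + 0.2·(11) + 0.6·(11) = 10.6
E[Stay out] = 0.2·(11) + 0.2·(3) + 0.6·(3) = 4.6
Best response: Enter (10.6 is the largest).

Enter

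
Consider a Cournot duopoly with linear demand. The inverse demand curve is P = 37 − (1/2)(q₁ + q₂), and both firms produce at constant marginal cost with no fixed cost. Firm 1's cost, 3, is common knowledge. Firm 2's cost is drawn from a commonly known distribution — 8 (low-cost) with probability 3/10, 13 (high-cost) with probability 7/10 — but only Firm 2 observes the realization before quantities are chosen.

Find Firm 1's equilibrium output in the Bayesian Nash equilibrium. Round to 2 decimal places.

28.33

Firm 2 with cost c maximizes (37 − (1/2)(q₁+q₂) − c)·q₂, giving q₂(c) = (37 − c − (1/2)q₁).
E[c₂] = 3/10·8 + 7/10·13 = 11.5
Firm 1's FOC against E[q₂] yields q₁ = (37 − 2·3 + E[c₂])/(3/2) = (37 − 6 + 11.5)/(3/2) = 28.3333.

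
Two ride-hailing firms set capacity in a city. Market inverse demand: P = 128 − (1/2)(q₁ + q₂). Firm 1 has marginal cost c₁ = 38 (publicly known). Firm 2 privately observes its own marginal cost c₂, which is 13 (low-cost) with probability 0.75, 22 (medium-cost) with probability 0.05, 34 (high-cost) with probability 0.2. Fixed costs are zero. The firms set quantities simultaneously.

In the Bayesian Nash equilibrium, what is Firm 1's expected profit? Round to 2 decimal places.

1078.03

Type-c best response for Firm 2: q₂(c) = (128 − c) − q₁/2.
Firm 1 maximizes expected profit; its first-order condition is 128 − q₁ − (1/2)E[q₂] − 38 = 0.
Substituting E[q₂] and solving: E[c₂] = 17.65, so q₁ = (128 − 2·38 + 17.65)/(3/2) = 46.4333.
E[P] = 128 − (1/2)·(q₁ + E[q₂]) = 61.2167; Firm 1's expected profit = (E[P] − 38)·q₁ = (61.2167 − 38)·46.4333 = 1078.03.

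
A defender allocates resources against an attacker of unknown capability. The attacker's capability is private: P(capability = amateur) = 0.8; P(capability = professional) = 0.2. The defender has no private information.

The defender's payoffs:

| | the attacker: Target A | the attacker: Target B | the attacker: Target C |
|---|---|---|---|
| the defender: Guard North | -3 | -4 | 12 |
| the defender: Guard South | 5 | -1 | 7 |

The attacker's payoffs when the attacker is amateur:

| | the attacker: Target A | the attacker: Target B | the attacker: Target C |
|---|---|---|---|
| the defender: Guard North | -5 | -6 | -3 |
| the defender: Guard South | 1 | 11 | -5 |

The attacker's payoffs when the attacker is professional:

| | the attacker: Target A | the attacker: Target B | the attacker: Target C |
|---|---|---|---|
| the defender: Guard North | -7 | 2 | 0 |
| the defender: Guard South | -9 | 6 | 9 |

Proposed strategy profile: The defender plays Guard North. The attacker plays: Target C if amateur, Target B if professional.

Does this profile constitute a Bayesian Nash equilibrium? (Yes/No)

A profile is a BNE iff every type of every player is best-responding given beliefs about the other side.
The defender plays Guard North: E[Guard North] = 0.8·(12) + 0.2·(-4) = 8.8; E[Guard South] = 5.4. Best-responding. ✓
The attacker (capability amateur), facing Guard North: Target A gives -5, Target B gives -6, Target C gives -3. Proposed Target C is best. ✓
The attacker (capability professional), facing Guard North: Target A gives -7, Target B gives 2, Target C gives 0. Proposed Target B is best. ✓

Yes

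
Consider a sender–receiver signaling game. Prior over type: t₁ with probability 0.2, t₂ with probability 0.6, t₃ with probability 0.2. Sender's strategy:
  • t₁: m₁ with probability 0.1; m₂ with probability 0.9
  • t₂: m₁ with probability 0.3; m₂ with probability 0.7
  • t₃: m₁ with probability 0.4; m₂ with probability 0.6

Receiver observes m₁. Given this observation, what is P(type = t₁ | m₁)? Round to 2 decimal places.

0.07

Apply Bayes' rule using the sender's strategy as the likelihood.
P(m₁) = 0.2·0.1 + 0.6·0.3 + 0.2·0.4 = 0.28
P(t₁ | m₁) = (0.2·0.1) / 0.28 = 0.02 / 0.28 = 0.0714286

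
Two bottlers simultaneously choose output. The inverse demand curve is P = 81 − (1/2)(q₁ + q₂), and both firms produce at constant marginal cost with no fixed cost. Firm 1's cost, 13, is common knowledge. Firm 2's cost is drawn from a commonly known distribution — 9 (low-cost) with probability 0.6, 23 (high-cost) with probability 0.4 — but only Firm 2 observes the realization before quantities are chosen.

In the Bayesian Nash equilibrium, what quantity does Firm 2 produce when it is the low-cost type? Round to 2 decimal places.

Type-c best response for Firm 2: q₂(c) = (81 − c) − q₁/2.
Firm 1 maximizes expected profit; its first-order condition is 81 − q₁ − (1/2)E[q₂] − 13 = 0.
Substituting E[q₂] and solving: E[c₂] = 14.6, so q₁ = (81 − 2·13 + 14.6)/(3/2) = 46.4.
q₂(low-cost) = (81 − 9 − (1/2)·46.4) = 48.8.

48.80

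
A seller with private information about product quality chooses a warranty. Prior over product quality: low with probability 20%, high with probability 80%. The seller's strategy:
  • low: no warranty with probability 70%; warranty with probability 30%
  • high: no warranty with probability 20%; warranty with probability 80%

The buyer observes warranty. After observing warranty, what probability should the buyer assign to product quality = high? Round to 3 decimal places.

P(warranty) = 0.2·0.3 + 0.8·0.8 = 0.7
P(high | warranty) = (0.8·0.8) / 0.7 = 0.64 / 0.7 = 0.914286

0.914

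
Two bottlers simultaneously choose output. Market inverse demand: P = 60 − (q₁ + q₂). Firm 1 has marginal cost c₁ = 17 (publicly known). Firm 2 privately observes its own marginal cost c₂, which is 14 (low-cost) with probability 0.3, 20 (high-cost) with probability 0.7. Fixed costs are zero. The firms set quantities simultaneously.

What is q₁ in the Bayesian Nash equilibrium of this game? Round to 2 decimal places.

Firm 2 with cost c maximizes (60 − (q₁+q₂) − c)·q₂, giving q₂(c) = (60 − c − q₁)/2.
E[c₂] = 0.3·14 + 0.7·20 = 18.2
Firm 1's FOC against E[q₂] yields q₁ = (60 − 2·17 + E[c₂])/3 = (60 − 34 + 18.2)/3 = 14.7333.

14.73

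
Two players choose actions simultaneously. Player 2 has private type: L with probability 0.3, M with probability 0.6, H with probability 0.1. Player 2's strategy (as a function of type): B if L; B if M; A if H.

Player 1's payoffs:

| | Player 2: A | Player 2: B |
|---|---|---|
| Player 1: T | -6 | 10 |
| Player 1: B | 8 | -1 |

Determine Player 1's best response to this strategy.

T

E[T] = 0.3·(10) + 0.6·(10) + 0.1·(-6) = 8.4
E[B] = 0.3·(-1) + 0.6·(-1) + 0.1·(8) = -0.1
Best response: T (8.4 is the largest).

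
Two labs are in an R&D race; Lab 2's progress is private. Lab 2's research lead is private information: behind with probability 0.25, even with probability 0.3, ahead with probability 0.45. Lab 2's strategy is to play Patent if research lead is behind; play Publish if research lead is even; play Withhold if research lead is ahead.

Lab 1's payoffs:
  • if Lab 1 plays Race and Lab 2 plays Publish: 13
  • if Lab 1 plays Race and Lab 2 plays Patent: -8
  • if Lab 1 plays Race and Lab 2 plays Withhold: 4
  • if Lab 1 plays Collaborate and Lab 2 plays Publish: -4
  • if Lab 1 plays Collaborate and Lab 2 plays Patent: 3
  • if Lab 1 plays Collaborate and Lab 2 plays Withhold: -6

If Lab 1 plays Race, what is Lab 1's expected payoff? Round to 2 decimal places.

Take the expectation over Lab 2's research lead, weighting each type's action by its prior probability.
E[Race] = 0.25·(-8) + 0.3·13 + 0.45·4 = (-2) + 3.9 + 1.8 = 3.7

3.70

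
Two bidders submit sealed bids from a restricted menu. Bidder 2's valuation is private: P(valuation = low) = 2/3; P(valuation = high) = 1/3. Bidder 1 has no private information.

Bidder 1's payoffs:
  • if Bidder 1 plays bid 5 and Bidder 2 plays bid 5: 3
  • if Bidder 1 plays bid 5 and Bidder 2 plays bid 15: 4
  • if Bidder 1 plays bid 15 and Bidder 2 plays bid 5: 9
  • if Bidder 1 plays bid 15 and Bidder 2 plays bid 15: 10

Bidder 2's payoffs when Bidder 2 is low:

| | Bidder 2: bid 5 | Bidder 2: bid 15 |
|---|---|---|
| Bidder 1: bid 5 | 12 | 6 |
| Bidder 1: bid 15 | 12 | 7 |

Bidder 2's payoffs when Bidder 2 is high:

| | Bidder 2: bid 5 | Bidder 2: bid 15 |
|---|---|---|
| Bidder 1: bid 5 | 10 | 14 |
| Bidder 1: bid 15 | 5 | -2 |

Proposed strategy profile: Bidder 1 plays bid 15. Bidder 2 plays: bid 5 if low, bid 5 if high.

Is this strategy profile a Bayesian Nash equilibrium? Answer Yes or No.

Yes

Bidder 1 plays bid 15: E[bid 15] = 2/3·(9) + 1/3·(9) = 9; E[bid 5] = 3. Best-responding. ✓
Bidder 2 (valuation low), facing bid 15: bid 5 gives 12, bid 15 gives 7. Proposed bid 5 is best. ✓
Bidder 2 (valuation high), facing bid 15: bid 5 gives 5, bid 15 gives -2. Proposed bid 5 is best. ✓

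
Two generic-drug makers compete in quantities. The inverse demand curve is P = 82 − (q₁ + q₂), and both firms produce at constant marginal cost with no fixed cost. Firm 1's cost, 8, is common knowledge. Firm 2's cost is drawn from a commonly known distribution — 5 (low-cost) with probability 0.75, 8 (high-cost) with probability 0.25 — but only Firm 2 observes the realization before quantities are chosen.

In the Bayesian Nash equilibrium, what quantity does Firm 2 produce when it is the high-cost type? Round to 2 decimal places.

Each type of Firm 2 best-responds to q₁; Firm 1 best-responds to the expected q₂ over Firm 2's types.
Firm 2 with cost c maximizes (82 − (q₁+q₂) − c)·q₂, giving q₂(c) = (82 − c − q₁)/2.
E[c₂] = 0.75·5 + 0.25·8 = 5.75
Firm 1's FOC against E[q₂] yields q₁ = (82 − 2·8 + E[c₂])/3 = (82 − 16 + 5.75)/3 = 23.9167.
q₂(high-cost) = (82 − 8 − 23.9167)/2 = 25.0417.

25.04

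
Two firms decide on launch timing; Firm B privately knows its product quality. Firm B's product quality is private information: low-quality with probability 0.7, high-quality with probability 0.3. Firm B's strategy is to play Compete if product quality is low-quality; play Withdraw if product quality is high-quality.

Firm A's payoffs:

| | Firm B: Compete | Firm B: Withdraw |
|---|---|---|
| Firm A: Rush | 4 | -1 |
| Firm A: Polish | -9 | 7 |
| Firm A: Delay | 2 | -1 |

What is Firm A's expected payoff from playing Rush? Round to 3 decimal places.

2.500

E[Rush] = 0.7·4 + 0.3·(-1) = 2.8 + (-0.3) = 2.5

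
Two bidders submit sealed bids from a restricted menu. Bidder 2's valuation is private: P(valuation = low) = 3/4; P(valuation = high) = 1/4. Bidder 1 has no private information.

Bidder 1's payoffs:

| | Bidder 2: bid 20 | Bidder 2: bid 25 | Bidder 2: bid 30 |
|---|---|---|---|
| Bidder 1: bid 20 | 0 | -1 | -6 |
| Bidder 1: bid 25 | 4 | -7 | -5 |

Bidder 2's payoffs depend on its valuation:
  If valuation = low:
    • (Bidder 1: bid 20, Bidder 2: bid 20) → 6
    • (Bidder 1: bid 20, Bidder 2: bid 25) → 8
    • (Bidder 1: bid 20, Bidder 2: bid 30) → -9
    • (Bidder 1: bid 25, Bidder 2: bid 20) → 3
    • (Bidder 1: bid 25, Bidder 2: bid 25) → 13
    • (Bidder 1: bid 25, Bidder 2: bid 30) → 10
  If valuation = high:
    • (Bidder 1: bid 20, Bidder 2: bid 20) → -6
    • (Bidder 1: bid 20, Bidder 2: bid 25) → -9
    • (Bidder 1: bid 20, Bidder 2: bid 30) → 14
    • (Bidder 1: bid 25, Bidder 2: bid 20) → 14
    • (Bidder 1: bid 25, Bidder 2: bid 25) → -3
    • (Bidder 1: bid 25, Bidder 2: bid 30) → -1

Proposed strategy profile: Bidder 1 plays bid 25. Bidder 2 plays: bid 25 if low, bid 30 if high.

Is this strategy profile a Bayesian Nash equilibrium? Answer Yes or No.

A profile is a BNE iff every type of every player is best-responding given beliefs about the other side.
Bidder 1 plays bid 25: E[bid 25] = 3/4·(-7) + 1/4·(-5) = -13/2; E[bid 20] = -9/4. Not best-responding. ✗
Bidder 2 (valuation low), facing bid 25: bid 20 gives 3, bid 25 gives 13, bid 30 gives 10. Proposed bid 25 is best. ✓
Bidder 2 (valuation high), facing bid 25: bid 20 gives 14, bid 25 gives -3, bid 30 gives -1. Proposed bid 30 is not best — profitable deviation exists. ✗

No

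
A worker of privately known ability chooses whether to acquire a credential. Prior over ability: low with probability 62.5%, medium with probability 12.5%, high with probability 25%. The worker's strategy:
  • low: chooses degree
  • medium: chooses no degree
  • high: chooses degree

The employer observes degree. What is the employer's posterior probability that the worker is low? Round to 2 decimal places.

0.71

P(degree) = 0.625·1 + 0.125·0 + 0.25·1 = 0.875
P(low | degree) = (0.625·1) / 0.875 = 0.625 / 0.875 = 0.714286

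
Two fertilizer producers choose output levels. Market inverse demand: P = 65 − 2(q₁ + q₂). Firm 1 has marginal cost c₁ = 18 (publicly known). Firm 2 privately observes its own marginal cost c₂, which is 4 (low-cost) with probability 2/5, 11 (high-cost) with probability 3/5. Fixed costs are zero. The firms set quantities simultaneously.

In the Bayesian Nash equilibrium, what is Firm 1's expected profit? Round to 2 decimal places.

76.88

Type-c best response for Firm 2: q₂(c) = (65 − c)/4 − q₁/2.
Firm 1 maximizes expected profit; its first-order condition is 65 − 4q₁ − 2E[q₂] − 18 = 0.
Substituting E[q₂] and solving: E[c₂] = 8.2, so q₁ = (65 − 2·18 + 8.2)/6 = 6.2.
E[P] = 65 − 2·(q₁ + E[q₂]) = 30.4; Firm 1's expected profit = (E[P] − 18)·q₁ = (30.4 − 18)·6.2 = 76.88.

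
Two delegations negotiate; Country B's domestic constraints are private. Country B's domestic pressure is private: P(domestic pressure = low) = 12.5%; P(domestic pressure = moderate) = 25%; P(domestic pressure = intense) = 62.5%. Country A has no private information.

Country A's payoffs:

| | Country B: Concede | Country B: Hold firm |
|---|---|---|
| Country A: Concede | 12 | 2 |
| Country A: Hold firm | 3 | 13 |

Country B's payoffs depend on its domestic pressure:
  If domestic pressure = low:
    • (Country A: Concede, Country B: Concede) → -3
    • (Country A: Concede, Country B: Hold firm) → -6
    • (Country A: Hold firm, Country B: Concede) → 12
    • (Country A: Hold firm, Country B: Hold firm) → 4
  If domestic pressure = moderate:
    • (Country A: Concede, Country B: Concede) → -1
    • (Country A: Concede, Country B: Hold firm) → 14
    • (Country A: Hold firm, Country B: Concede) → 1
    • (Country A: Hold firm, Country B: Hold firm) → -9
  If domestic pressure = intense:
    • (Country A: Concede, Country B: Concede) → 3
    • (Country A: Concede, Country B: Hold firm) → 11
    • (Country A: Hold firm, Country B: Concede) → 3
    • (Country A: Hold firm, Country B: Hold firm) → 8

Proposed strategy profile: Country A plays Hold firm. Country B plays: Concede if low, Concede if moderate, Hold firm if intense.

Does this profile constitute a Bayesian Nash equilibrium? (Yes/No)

Country A plays Hold firm: E[Hold firm] = 0.125·(3) + 0.25·(3) + 0.625·(13) = 9.25; E[Concede] = 5.75. Best-responding. ✓
Country B (domestic pressure low), facing Hold firm: Concede gives 12, Hold firm gives 4. Proposed Concede is best. ✓
Country B (domestic pressure moderate), facing Hold firm: Concede gives 1, Hold firm gives -9. Proposed Concede is best. ✓
Country B (domestic pressure intense), facing Hold firm: Concede gives 3, Hold firm gives 8. Proposed Hold firm is best. ✓

Yes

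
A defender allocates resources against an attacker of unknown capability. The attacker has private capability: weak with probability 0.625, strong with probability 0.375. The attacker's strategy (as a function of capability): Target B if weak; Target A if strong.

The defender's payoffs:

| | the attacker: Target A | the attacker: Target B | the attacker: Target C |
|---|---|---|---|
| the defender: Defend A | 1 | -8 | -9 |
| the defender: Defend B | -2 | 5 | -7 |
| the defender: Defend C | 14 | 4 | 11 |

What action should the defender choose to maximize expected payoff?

Defend C

E[Defend A] = 0.625·(-8) + 0.375·(1) = -4.625
E[Defend B] = 0.625·(5) + 0.375·(-2) = 2.375
E[Defend C] = 0.625·(4) + 0.375·(14) = 7.75
Best response: Defend C (7.75 is the largest).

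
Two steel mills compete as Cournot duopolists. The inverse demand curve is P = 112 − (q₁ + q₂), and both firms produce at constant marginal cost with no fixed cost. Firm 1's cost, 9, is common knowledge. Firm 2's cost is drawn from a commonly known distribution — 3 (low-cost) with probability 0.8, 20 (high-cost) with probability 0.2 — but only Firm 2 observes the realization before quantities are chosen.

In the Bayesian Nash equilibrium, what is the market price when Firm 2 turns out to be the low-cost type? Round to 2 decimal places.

Firm 2 with cost c maximizes (112 − (q₁+q₂) − c)·q₂, giving q₂(c) = (112 − c − q₁)/2.
E[c₂] = 0.8·3 + 0.2·20 = 6.4
Firm 1's FOC against E[q₂] yields q₁ = (112 − 2·9 + E[c₂])/3 = (112 − 18 + 6.4)/3 = 33.4667.
q₂(low-cost) = 37.7667, so P = 112 − (33.4667 + 37.7667) = 40.7667.

40.77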